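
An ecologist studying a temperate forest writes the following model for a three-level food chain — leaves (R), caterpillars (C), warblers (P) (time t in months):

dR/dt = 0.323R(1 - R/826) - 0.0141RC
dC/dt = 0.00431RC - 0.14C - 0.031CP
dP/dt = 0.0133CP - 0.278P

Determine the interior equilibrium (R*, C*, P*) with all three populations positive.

R* ≈ 72.3, C* ≈ 20.9, P* ≈ 5.54

From dP/dt = 0: 0.0133C* = 0.278, so C* = 20.9.
From dR/dt = 0: 0.323(1 - R*/826) = 0.0141·20.9, giving R* = 826·(1 - 0.912) = 72.3.
From dC/dt = 0: 0.00431·72.3 - 0.14 = 0.031P*, so P* = 0.172/0.031 = 5.54.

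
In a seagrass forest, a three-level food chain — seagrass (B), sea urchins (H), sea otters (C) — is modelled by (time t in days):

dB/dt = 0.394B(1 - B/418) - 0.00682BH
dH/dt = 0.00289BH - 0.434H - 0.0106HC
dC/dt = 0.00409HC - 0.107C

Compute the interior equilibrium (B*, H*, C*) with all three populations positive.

From dC/dt = 0: 0.00409H* = 0.107, so H* = 26.2.
From dB/dt = 0: 0.394(1 - B*/418) = 0.00682·26.2, giving B* = 418·(1 - 0.453) = 229.
From dH/dt = 0: 0.00289·229 - 0.434 = 0.0106C*, so C* = 0.227/0.0106 = 21.4.

B* ≈ 229, H* ≈ 26.2, C* ≈ 21.4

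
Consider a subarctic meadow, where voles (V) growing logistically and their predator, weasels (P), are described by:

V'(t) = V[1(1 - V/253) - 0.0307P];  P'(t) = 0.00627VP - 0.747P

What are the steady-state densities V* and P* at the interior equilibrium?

From dP/dt = 0 with P > 0: 0.00627V* = 0.747, so V* = 119.
Substitute into dV/dt = 0: 1(1 - 119/253) = 0.0307P*.
The bracket is 0.529, giving P* = 0.529/0.0307 = 17.2.

V* ≈ 119, P* ≈ 17.2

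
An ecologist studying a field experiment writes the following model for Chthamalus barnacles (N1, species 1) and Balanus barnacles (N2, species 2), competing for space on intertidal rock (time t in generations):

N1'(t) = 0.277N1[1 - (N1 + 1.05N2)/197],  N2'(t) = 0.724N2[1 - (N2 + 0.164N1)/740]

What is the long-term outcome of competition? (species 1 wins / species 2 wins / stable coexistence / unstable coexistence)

Compare the nullcline intercepts: K1/α12 = 197/1.05 = 188 < K2 = 740; K2/α21 = 740/0.164 = 4510 > K1 = 197.
Since the inequalities point opposite ways, species 2 can invade but species 1 cannot.

species 2 excludes species 1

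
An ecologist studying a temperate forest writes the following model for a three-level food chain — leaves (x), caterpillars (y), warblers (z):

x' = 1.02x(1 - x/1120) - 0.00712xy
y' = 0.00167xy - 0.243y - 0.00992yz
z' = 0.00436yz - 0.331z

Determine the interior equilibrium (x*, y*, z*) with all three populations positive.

From dz/dt = 0: 0.00436y* = 0.331, so y* = 75.9.
From dx/dt = 0: 1.02(1 - x*/1120) = 0.00712·75.9, giving x* = 1120·(1 - 0.53) = 526.
From dy/dt = 0: 0.00167·526 - 0.243 = 0.00992z*, so z* = 0.636/0.00992 = 64.1.

x* ≈ 526, y* ≈ 75.9, z* ≈ 64.1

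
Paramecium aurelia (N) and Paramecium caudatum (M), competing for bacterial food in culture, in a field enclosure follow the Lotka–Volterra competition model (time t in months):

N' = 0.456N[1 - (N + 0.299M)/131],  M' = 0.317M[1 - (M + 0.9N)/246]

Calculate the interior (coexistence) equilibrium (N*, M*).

N* ≈ 78.6, M* ≈ 175

Setting both brackets to zero gives the nullclines N + 0.299M = 131 and 0.9N + M = 246.
Substituting M = 246 - 0.9N into the first: N(1 - 0.299·0.9) = 131 - 0.299·246.
So N* = 57.4/0.731 = 78.6, and then M* = 246 - 0.9·78.6 = 175.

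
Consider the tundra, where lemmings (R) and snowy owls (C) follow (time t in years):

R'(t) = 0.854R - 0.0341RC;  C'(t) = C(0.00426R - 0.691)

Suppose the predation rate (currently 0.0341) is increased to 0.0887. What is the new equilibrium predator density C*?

C* ≈ 9.63

At the interior fixed point, setting dR/dt = 0 with R > 0 fixes C* = (prey growth rate)/(RC coefficient) — independent of the other coefficients.
With the change, C* = 0.854/0.0887 = 9.63; it falls from 25.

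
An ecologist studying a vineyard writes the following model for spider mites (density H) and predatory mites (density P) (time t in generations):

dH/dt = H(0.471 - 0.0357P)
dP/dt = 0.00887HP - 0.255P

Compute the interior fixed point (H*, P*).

Set dP/dt = 0 with P > 0: 0.00887H - 0.255 = 0, so H* = 0.255/0.00887 = 28.7.
Set dH/dt = 0 with H > 0: 0.471 - 0.0357P = 0, so P* = 0.471/0.0357 = 13.2.

H* ≈ 28.7, P* ≈ 13.2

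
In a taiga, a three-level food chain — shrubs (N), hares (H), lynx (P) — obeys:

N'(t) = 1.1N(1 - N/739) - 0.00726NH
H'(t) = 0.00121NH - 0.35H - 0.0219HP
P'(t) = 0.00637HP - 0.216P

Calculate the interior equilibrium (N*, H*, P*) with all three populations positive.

N* ≈ 574, H* ≈ 33.9, P* ≈ 15.7

From dP/dt = 0: 0.00637H* = 0.216, so H* = 33.9.
From dN/dt = 0: 1.1(1 - N*/739) = 0.00726·33.9, giving N* = 739·(1 - 0.224) = 574.
From dH/dt = 0: 0.00121·574 - 0.35 = 0.0219P*, so P* = 0.344/0.0219 = 15.7.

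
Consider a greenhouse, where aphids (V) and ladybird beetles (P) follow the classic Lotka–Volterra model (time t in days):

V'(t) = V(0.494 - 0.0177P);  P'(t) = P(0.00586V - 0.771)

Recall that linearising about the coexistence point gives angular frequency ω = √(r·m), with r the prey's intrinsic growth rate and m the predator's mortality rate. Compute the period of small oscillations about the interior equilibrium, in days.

Here r = 0.494 and m = 0.771, so r·m = 0.381.
ω = √0.381 = 0.617 per day, hence T = 2π/ω ≈ 10.2 days.

T ≈ 10.2 days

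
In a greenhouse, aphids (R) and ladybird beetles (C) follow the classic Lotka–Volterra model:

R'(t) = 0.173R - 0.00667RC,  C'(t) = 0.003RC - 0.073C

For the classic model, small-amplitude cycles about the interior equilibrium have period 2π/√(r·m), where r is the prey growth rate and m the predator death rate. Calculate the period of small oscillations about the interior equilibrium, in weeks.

Here r = 0.173 and m = 0.073, so r·m = 0.0126.
ω = √0.0126 = 0.112 per week, hence T = 2π/ω ≈ 55.9 weeks.

T ≈ 55.9 weeks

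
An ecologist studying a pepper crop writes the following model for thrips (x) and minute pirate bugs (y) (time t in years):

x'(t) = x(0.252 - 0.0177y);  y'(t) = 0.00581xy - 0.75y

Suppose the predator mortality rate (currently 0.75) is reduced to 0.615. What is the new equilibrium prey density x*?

x* ≈ 106

At the interior fixed point, setting dy/dt = 0 with y > 0 fixes x* = (predator death rate)/(xy coefficient) — independent of the other coefficients.
With the change, x* = 0.615/0.00581 = 106; it falls from 129.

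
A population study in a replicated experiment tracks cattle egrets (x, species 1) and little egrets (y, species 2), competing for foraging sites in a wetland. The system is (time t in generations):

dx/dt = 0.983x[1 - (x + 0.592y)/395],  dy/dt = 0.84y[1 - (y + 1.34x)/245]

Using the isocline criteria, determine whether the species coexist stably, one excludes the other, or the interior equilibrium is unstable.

species 1 excludes species 2

Compare the nullcline intercepts: K1/α12 = 395/0.592 = 667 > K2 = 245; K2/α21 = 245/1.34 = 183 < K1 = 395.
Since the inequalities point opposite ways, species 1 can invade but species 2 cannot.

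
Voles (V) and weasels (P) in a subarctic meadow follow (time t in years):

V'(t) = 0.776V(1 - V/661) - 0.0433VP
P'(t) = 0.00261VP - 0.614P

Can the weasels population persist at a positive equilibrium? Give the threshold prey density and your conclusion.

Threshold V = 235; K > 235, so yes, the predator persists.

The predator equation gives dP/dt > 0 only when V > 0.614/0.00261 = 235.
Without the predator, V → K = 661. Since 661 > 235, the predator can invade and persist.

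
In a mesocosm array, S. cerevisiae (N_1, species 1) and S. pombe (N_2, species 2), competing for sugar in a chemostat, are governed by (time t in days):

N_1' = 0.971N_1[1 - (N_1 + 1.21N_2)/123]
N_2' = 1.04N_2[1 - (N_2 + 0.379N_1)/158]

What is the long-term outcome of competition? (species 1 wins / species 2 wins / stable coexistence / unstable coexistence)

species 2 excludes species 1

Compare the nullcline intercepts: K1/α12 = 123/1.21 = 102 < K2 = 158; K2/α21 = 158/0.379 = 417 > K1 = 123.
Since the inequalities point opposite ways, species 2 can invade but species 1 cannot.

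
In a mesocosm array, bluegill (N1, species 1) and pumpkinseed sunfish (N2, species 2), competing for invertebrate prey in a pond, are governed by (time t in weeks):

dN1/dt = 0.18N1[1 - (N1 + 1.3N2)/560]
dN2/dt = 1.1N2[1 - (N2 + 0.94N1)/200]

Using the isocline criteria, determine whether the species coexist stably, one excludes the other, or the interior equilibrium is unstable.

Compare the nullcline intercepts: K1/α12 = 560/1.3 = 431 > K2 = 200; K2/α21 = 200/0.94 = 213 < K1 = 560.
Since the inequalities point opposite ways, species 1 can invade but species 2 cannot.

species 1 excludes species 2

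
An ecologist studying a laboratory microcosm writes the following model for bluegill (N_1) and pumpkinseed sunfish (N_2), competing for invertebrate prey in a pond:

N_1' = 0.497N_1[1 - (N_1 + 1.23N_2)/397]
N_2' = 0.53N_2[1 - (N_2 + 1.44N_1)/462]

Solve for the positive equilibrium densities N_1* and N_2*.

Setting both brackets to zero gives the nullclines N_1 + 1.23N_2 = 397 and 1.44N_1 + N_2 = 462.
Substituting N_2 = 462 - 1.44N_1 into the first: N_1(1 - 1.23·1.44) = 397 - 1.23·462.
So N_1* = -171/-0.771 = 222, and then N_2* = 462 - 1.44·222 = 142.

N_1* ≈ 222, N_2* ≈ 142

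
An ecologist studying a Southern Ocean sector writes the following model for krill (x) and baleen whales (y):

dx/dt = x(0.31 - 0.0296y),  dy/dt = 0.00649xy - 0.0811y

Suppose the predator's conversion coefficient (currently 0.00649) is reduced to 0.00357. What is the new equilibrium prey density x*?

x* ≈ 22.7

At the interior fixed point, setting dy/dt = 0 with y > 0 fixes x* = (predator death rate)/(xy coefficient) — independent of the other coefficients.
With the change, x* = 0.0811/0.00357 = 22.7; it rises from 12.5.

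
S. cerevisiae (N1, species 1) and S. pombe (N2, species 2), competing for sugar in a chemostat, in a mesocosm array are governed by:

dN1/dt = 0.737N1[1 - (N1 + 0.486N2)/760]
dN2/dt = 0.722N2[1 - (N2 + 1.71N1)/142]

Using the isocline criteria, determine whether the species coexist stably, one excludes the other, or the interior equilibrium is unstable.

Compare the nullcline intercepts: K1/α12 = 760/0.486 = 1560 > K2 = 142; K2/α21 = 142/1.71 = 83 < K1 = 760.
Since the inequalities point opposite ways, species 1 can invade but species 2 cannot.

species 1 excludes species 2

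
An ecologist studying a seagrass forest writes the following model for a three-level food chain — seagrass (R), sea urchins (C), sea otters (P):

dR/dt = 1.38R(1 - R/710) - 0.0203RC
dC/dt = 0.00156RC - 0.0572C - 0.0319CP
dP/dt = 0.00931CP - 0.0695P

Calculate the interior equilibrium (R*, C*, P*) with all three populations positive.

R* ≈ 632, C* ≈ 7.47, P* ≈ 29.1

From dP/dt = 0: 0.00931C* = 0.0695, so C* = 7.47.
From dR/dt = 0: 1.38(1 - R*/710) = 0.0203·7.47, giving R* = 710·(1 - 0.11) = 632.
From dC/dt = 0: 0.00156·632 - 0.0572 = 0.0319P*, so P* = 0.929/0.0319 = 29.1.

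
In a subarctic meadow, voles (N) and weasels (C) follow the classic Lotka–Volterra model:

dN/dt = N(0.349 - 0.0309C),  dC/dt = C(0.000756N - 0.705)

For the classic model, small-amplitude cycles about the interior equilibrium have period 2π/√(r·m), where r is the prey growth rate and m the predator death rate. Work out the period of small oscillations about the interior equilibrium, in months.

T ≈ 12.7 months

Here r = 0.349 and m = 0.705, so r·m = 0.246.
ω = √0.246 = 0.496 per month, hence T = 2π/ω ≈ 12.7 months.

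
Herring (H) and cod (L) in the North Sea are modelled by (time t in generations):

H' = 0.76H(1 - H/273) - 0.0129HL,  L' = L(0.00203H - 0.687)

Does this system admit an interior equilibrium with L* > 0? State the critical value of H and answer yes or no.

The predator equation gives dL/dt > 0 only when H > 0.687/0.00203 = 338.
Without the predator, H → K = 273. Since 273 < 338, the predator cannot invade.

Threshold H = 338; K < 338, so no, the predator goes extinct.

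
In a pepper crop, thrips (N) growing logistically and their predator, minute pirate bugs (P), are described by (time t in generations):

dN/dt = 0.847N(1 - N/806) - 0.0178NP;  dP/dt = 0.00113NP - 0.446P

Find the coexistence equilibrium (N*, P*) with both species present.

N* ≈ 395, P* ≈ 24.3

From dP/dt = 0 with P > 0: 0.00113N* = 0.446, so N* = 395.
Substitute into dN/dt = 0: 0.847(1 - 395/806) = 0.0178P*.
The bracket is 0.51, giving P* = 0.432/0.0178 = 24.3.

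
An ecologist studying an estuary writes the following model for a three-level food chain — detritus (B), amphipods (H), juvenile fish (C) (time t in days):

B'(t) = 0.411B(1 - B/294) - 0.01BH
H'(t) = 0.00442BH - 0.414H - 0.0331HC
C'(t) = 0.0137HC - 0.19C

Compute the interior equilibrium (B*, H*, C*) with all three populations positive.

B* ≈ 195, H* ≈ 13.9, C* ≈ 13.5

From dC/dt = 0: 0.0137H* = 0.19, so H* = 13.9.
From dB/dt = 0: 0.411(1 - B*/294) = 0.01·13.9, giving B* = 294·(1 - 0.337) = 195.
From dH/dt = 0: 0.00442·195 - 0.414 = 0.0331C*, so C* = 0.447/0.0331 = 13.5.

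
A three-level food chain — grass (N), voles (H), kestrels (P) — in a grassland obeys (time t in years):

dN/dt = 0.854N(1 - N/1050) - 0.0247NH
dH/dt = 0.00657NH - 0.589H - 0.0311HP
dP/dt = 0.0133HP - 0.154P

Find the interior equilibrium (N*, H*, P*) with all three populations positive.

N* ≈ 698, H* ≈ 11.6, P* ≈ 129

From dP/dt = 0: 0.0133H* = 0.154, so H* = 11.6.
From dN/dt = 0: 0.854(1 - N*/1050) = 0.0247·11.6, giving N* = 1050·(1 - 0.335) = 698.
From dH/dt = 0: 0.00657·698 - 0.589 = 0.0311P*, so P* = 4/0.0311 = 129.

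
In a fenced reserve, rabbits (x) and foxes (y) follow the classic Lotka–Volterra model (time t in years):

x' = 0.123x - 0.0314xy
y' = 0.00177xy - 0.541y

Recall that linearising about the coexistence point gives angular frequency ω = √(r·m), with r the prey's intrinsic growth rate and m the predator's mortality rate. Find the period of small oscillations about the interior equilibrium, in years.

T ≈ 24.4 years

Here r = 0.123 and m = 0.541, so r·m = 0.0665.
ω = √0.0665 = 0.258 per year, hence T = 2π/ω ≈ 24.4 years.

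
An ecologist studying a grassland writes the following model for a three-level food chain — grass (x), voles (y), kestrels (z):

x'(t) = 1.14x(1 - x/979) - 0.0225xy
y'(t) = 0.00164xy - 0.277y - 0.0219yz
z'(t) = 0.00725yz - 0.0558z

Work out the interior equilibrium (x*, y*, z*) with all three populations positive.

From dz/dt = 0: 0.00725y* = 0.0558, so y* = 7.7.
From dx/dt = 0: 1.14(1 - x*/979) = 0.0225·7.7, giving x* = 979·(1 - 0.152) = 830.
From dy/dt = 0: 0.00164·830 - 0.277 = 0.0219z*, so z* = 1.08/0.0219 = 49.5.

x* ≈ 830, y* ≈ 7.7, z* ≈ 49.5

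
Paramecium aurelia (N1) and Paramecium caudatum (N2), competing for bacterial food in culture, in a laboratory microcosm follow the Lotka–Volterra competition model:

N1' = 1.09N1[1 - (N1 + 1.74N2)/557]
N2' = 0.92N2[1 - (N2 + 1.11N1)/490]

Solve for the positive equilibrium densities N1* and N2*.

N1* ≈ 317, N2* ≈ 138

Setting both brackets to zero gives the nullclines N1 + 1.74N2 = 557 and 1.11N1 + N2 = 490.
Substituting N2 = 490 - 1.11N1 into the first: N1(1 - 1.74·1.11) = 557 - 1.74·490.
So N1* = -296/-0.931 = 317, and then N2* = 490 - 1.11·317 = 138.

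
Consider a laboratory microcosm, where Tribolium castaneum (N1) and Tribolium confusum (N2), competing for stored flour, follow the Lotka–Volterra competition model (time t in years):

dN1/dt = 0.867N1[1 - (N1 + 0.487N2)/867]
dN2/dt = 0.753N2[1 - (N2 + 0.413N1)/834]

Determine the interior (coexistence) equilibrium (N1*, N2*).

Setting both brackets to zero gives the nullclines N1 + 0.487N2 = 867 and 0.413N1 + N2 = 834.
Substituting N2 = 834 - 0.413N1 into the first: N1(1 - 0.487·0.413) = 867 - 0.487·834.
So N1* = 461/0.799 = 577, and then N2* = 834 - 0.413·577 = 596.

N1* ≈ 577, N2* ≈ 596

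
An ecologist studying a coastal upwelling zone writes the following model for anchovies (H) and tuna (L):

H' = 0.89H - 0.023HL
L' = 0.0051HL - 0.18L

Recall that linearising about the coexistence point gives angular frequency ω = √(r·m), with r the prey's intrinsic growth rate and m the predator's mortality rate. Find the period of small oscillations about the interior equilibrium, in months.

Here r = 0.89 and m = 0.18, so r·m = 0.16.
ω = √0.16 = 0.4 per month, hence T = 2π/ω ≈ 15.7 months.

T ≈ 15.7 months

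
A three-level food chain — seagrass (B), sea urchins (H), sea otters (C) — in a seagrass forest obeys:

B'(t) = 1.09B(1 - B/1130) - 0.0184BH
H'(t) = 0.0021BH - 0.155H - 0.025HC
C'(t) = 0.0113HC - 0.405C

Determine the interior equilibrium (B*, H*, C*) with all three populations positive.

B* ≈ 446, H* ≈ 35.8, C* ≈ 31.3

From dC/dt = 0: 0.0113H* = 0.405, so H* = 35.8.
From dB/dt = 0: 1.09(1 - B*/1130) = 0.0184·35.8, giving B* = 1130·(1 - 0.605) = 446.
From dH/dt = 0: 0.0021·446 - 0.155 = 0.025C*, so C* = 0.782/0.025 = 31.3.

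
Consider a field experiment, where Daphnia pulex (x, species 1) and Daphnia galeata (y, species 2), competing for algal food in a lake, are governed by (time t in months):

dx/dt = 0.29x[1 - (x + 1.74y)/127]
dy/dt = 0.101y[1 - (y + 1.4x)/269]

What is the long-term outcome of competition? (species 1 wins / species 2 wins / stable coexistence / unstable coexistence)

Compare the nullcline intercepts: K1/α12 = 127/1.74 = 73 < K2 = 269; K2/α21 = 269/1.4 = 192 > K1 = 127.
Since the inequalities point opposite ways, species 2 can invade but species 1 cannot.

species 2 excludes species 1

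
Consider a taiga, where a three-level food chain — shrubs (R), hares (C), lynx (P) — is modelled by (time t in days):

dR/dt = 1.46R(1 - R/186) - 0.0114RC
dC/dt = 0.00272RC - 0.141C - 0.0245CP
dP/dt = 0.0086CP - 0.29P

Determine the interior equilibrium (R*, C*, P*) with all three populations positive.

From dP/dt = 0: 0.0086C* = 0.29, so C* = 33.7.
From dR/dt = 0: 1.46(1 - R*/186) = 0.0114·33.7, giving R* = 186·(1 - 0.263) = 137.
From dC/dt = 0: 0.00272·137 - 0.141 = 0.0245P*, so P* = 0.232/0.0245 = 9.46.

R* ≈ 137, C* ≈ 33.7, P* ≈ 9.46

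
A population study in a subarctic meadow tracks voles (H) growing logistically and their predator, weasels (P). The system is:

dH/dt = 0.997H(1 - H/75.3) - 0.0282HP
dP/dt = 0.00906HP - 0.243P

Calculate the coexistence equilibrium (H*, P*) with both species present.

From dP/dt = 0 with P > 0: 0.00906H* = 0.243, so H* = 26.8.
Substitute into dH/dt = 0: 0.997(1 - 26.8/75.3) = 0.0282P*.
The bracket is 0.644, giving P* = 0.642/0.0282 = 22.8.

H* ≈ 26.8, P* ≈ 22.8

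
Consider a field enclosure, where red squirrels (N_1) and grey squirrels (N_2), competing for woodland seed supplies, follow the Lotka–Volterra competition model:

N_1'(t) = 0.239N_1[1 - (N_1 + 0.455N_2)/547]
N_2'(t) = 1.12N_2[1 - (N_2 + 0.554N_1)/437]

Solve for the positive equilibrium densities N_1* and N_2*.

N_1* ≈ 466, N_2* ≈ 179

Setting both brackets to zero gives the nullclines N_1 + 0.455N_2 = 547 and 0.554N_1 + N_2 = 437.
Substituting N_2 = 437 - 0.554N_1 into the first: N_1(1 - 0.455·0.554) = 547 - 0.455·437.
So N_1* = 348/0.748 = 466, and then N_2* = 437 - 0.554·466 = 179.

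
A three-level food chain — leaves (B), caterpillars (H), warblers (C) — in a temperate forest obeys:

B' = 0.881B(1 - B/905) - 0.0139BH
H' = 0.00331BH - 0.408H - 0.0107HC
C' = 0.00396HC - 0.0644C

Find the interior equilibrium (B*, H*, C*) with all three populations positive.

From dC/dt = 0: 0.00396H* = 0.0644, so H* = 16.3.
From dB/dt = 0: 0.881(1 - B*/905) = 0.0139·16.3, giving B* = 905·(1 - 0.257) = 673.
From dH/dt = 0: 0.00331·673 - 0.408 = 0.0107C*, so C* = 1.82/0.0107 = 170.

B* ≈ 673, H* ≈ 16.3, C* ≈ 170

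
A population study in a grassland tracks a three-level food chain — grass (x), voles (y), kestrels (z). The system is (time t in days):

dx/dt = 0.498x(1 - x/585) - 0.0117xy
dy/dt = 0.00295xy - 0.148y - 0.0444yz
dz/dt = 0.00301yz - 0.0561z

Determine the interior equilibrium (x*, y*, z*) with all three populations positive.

x* ≈ 329, y* ≈ 18.6, z* ≈ 18.5

From dz/dt = 0: 0.00301y* = 0.0561, so y* = 18.6.
From dx/dt = 0: 0.498(1 - x*/585) = 0.0117·18.6, giving x* = 585·(1 - 0.438) = 329.
From dy/dt = 0: 0.00295·329 - 0.148 = 0.0444z*, so z* = 0.822/0.0444 = 18.5.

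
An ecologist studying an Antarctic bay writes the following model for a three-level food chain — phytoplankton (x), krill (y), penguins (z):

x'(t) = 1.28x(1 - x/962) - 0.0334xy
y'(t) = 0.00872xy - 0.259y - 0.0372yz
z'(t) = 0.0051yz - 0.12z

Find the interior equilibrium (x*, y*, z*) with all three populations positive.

x* ≈ 371, y* ≈ 23.5, z* ≈ 80.1

From dz/dt = 0: 0.0051y* = 0.12, so y* = 23.5.
From dx/dt = 0: 1.28(1 - x*/962) = 0.0334·23.5, giving x* = 962·(1 - 0.614) = 371.
From dy/dt = 0: 0.00872·371 - 0.259 = 0.0372z*, so z* = 2.98/0.0372 = 80.1.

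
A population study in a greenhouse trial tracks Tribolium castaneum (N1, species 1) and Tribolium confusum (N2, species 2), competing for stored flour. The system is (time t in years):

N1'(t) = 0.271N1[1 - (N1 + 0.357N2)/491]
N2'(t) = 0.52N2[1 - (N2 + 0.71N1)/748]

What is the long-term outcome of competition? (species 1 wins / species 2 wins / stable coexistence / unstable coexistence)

stable coexistence

Compare the nullcline intercepts: K1/α12 = 491/0.357 = 1380 > K2 = 748; K2/α21 = 748/0.71 = 1050 > K1 = 491.
Since both inequalities hold, each species can invade when rare, so the interior equilibrium is stable.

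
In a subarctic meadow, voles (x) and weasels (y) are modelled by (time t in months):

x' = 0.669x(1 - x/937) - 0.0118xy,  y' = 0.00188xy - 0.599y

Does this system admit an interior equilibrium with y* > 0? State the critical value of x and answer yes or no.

The predator equation gives dy/dt > 0 only when x > 0.599/0.00188 = 319.
Without the predator, x → K = 937. Since 937 > 319, the predator can invade and persist.

Threshold x = 319; K > 319, so yes, the predator persists.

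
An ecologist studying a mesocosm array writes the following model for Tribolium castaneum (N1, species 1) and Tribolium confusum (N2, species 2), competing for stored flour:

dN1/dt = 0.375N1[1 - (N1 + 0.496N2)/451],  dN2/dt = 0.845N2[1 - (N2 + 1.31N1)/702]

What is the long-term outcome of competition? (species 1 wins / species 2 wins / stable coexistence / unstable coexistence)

Compare the nullcline intercepts: K1/α12 = 451/0.496 = 909 > K2 = 702; K2/α21 = 702/1.31 = 536 > K1 = 451.
Since both inequalities hold, each species can invade when rare, so the interior equilibrium is stable.

stable coexistence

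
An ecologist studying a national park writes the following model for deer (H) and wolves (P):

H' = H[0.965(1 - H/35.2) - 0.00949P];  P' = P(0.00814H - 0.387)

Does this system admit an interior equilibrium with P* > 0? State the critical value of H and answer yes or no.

The predator equation gives dP/dt > 0 only when H > 0.387/0.00814 = 47.5.
Without the predator, H → K = 35.2. Since 35.2 < 47.5, the predator cannot invade.

Threshold H = 47.5; K < 47.5, so no, the predator goes extinct.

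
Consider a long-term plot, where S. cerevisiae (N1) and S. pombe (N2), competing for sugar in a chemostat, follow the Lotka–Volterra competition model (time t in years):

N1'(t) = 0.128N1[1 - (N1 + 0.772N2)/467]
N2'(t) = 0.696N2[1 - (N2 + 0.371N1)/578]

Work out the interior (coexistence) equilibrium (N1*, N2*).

Setting both brackets to zero gives the nullclines N1 + 0.772N2 = 467 and 0.371N1 + N2 = 578.
Substituting N2 = 578 - 0.371N1 into the first: N1(1 - 0.772·0.371) = 467 - 0.772·578.
So N1* = 20.8/0.714 = 29.1, and then N2* = 578 - 0.371·29.1 = 567.

N1* ≈ 29.1, N2* ≈ 567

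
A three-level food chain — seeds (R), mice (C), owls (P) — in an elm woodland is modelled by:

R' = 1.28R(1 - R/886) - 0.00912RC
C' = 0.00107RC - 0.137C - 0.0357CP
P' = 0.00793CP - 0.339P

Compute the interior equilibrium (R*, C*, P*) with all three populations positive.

From dP/dt = 0: 0.00793C* = 0.339, so C* = 42.7.
From dR/dt = 0: 1.28(1 - R*/886) = 0.00912·42.7, giving R* = 886·(1 - 0.305) = 616.
From dC/dt = 0: 0.00107·616 - 0.137 = 0.0357P*, so P* = 0.522/0.0357 = 14.6.

R* ≈ 616, C* ≈ 42.7, P* ≈ 14.6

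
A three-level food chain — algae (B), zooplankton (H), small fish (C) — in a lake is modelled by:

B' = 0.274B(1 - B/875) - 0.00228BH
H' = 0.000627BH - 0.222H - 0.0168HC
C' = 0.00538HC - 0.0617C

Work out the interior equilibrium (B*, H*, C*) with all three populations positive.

B* ≈ 791, H* ≈ 11.5, C* ≈ 16.3

From dC/dt = 0: 0.00538H* = 0.0617, so H* = 11.5.
From dB/dt = 0: 0.274(1 - B*/875) = 0.00228·11.5, giving B* = 875·(1 - 0.0954) = 791.
From dH/dt = 0: 0.000627·791 - 0.222 = 0.0168C*, so C* = 0.274/0.0168 = 16.3.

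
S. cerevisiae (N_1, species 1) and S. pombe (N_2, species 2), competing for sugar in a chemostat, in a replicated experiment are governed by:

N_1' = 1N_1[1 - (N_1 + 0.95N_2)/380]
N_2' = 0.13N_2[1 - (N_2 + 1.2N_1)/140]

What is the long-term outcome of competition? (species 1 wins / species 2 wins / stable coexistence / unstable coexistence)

species 1 excludes species 2

Compare the nullcline intercepts: K1/α12 = 380/0.95 = 400 > K2 = 140; K2/α21 = 140/1.2 = 117 < K1 = 380.
Since the inequalities point opposite ways, species 1 can invade but species 2 cannot.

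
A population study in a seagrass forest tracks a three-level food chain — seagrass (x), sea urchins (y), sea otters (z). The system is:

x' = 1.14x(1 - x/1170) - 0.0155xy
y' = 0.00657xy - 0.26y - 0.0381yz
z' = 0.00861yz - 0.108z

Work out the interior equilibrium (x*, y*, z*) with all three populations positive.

From dz/dt = 0: 0.00861y* = 0.108, so y* = 12.5.
From dx/dt = 0: 1.14(1 - x*/1170) = 0.0155·12.5, giving x* = 1170·(1 - 0.171) = 970.
From dy/dt = 0: 0.00657·970 - 0.26 = 0.0381z*, so z* = 6.12/0.0381 = 161.

x* ≈ 970, y* ≈ 12.5, z* ≈ 161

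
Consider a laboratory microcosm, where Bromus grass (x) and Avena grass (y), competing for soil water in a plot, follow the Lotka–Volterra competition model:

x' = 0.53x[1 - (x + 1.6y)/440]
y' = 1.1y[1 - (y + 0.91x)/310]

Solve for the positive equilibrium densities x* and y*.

x* ≈ 123, y* ≈ 198

Setting both brackets to zero gives the nullclines x + 1.6y = 440 and 0.91x + y = 310.
Substituting y = 310 - 0.91x into the first: x(1 - 1.6·0.91) = 440 - 1.6·310.
So x* = -56/-0.456 = 123, and then y* = 310 - 0.91·123 = 198.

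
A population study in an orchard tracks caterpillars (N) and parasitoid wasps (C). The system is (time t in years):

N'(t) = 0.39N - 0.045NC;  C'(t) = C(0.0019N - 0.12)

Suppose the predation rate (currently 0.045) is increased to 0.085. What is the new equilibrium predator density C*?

At the interior fixed point, setting dN/dt = 0 with N > 0 fixes C* = (prey growth rate)/(NC coefficient) — independent of the other coefficients.
With the change, C* = 0.39/0.085 = 4.59; it falls from 8.67.

C* ≈ 4.59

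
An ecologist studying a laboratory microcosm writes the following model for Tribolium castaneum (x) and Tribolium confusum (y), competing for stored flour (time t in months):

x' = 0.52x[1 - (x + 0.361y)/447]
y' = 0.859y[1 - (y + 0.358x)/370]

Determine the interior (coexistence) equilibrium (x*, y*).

x* ≈ 360, y* ≈ 241

Setting both brackets to zero gives the nullclines x + 0.361y = 447 and 0.358x + y = 370.
Substituting y = 370 - 0.358x into the first: x(1 - 0.361·0.358) = 447 - 0.361·370.
So x* = 313/0.871 = 360, and then y* = 370 - 0.358·360 = 241.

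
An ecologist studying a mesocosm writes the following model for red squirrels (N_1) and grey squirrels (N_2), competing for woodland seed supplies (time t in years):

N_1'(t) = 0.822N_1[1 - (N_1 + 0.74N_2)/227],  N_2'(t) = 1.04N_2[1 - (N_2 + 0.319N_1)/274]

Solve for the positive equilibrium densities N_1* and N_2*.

N_1* ≈ 31.7, N_2* ≈ 264

Setting both brackets to zero gives the nullclines N_1 + 0.74N_2 = 227 and 0.319N_1 + N_2 = 274.
Substituting N_2 = 274 - 0.319N_1 into the first: N_1(1 - 0.74·0.319) = 227 - 0.74·274.
So N_1* = 24.2/0.764 = 31.7, and then N_2* = 274 - 0.319·31.7 = 264.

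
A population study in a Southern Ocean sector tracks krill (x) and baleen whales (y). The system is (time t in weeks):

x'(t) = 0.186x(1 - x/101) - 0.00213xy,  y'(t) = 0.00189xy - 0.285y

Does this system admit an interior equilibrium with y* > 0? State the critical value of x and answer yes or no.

The predator equation gives dy/dt > 0 only when x > 0.285/0.00189 = 151.
Without the predator, x → K = 101. Since 101 < 151, the predator cannot invade.

Threshold x = 151; K < 151, so no, the predator goes extinct.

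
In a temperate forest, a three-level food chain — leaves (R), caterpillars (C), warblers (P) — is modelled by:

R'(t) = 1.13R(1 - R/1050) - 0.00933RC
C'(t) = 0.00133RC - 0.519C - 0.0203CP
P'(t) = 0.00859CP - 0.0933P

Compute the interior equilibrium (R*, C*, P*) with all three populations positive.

From dP/dt = 0: 0.00859C* = 0.0933, so C* = 10.9.
From dR/dt = 0: 1.13(1 - R*/1050) = 0.00933·10.9, giving R* = 1050·(1 - 0.0897) = 956.
From dC/dt = 0: 0.00133·956 - 0.519 = 0.0203P*, so P* = 0.752/0.0203 = 37.1.

R* ≈ 956, C* ≈ 10.9, P* ≈ 37.1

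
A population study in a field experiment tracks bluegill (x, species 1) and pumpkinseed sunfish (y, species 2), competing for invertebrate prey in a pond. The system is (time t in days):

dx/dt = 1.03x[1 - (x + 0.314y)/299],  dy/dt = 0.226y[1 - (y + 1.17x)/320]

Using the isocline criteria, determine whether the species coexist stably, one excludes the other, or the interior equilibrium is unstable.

Compare the nullcline intercepts: K1/α12 = 299/0.314 = 952 > K2 = 320; K2/α21 = 320/1.17 = 274 < K1 = 299.
Since the inequalities point opposite ways, species 1 can invade but species 2 cannot.

species 1 excludes species 2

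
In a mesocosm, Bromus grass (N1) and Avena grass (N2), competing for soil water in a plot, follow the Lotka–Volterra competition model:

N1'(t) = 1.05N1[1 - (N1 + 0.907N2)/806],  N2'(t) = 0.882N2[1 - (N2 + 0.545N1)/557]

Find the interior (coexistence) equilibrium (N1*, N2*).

N1* ≈ 595, N2* ≈ 233

Setting both brackets to zero gives the nullclines N1 + 0.907N2 = 806 and 0.545N1 + N2 = 557.
Substituting N2 = 557 - 0.545N1 into the first: N1(1 - 0.907·0.545) = 806 - 0.907·557.
So N1* = 301/0.506 = 595, and then N2* = 557 - 0.545·595 = 233.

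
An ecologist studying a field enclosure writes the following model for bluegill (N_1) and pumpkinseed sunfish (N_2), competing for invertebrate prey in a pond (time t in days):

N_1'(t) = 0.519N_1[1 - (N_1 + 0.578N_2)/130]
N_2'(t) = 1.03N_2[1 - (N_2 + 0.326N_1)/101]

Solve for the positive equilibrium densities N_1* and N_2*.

Setting both brackets to zero gives the nullclines N_1 + 0.578N_2 = 130 and 0.326N_1 + N_2 = 101.
Substituting N_2 = 101 - 0.326N_1 into the first: N_1(1 - 0.578·0.326) = 130 - 0.578·101.
So N_1* = 71.6/0.812 = 88.3, and then N_2* = 101 - 0.326·88.3 = 72.2.

N_1* ≈ 88.3, N_2* ≈ 72.2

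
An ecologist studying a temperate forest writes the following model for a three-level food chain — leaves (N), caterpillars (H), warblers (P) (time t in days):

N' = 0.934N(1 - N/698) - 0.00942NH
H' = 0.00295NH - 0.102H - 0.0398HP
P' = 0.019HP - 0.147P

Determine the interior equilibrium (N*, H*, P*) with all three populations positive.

N* ≈ 644, H* ≈ 7.74, P* ≈ 45.1

From dP/dt = 0: 0.019H* = 0.147, so H* = 7.74.
From dN/dt = 0: 0.934(1 - N*/698) = 0.00942·7.74, giving N* = 698·(1 - 0.078) = 644.
From dH/dt = 0: 0.00295·644 - 0.102 = 0.0398P*, so P* = 1.8/0.0398 = 45.1.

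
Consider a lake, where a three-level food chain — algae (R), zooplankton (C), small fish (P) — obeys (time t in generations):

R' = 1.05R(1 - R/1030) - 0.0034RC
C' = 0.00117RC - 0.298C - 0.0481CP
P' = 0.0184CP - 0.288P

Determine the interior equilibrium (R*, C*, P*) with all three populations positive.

R* ≈ 978, C* ≈ 15.7, P* ≈ 17.6

From dP/dt = 0: 0.0184C* = 0.288, so C* = 15.7.
From dR/dt = 0: 1.05(1 - R*/1030) = 0.0034·15.7, giving R* = 1030·(1 - 0.0507) = 978.
From dC/dt = 0: 0.00117·978 - 0.298 = 0.0481P*, so P* = 0.846/0.0481 = 17.6.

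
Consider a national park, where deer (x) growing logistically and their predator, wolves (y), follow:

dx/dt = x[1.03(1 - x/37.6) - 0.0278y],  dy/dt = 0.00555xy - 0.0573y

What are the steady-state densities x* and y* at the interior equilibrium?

x* ≈ 10.3, y* ≈ 26.9

From dy/dt = 0 with y > 0: 0.00555x* = 0.0573, so x* = 10.3.
Substitute into dx/dt = 0: 1.03(1 - 10.3/37.6) = 0.0278y*.
The bracket is 0.725, giving y* = 0.747/0.0278 = 26.9.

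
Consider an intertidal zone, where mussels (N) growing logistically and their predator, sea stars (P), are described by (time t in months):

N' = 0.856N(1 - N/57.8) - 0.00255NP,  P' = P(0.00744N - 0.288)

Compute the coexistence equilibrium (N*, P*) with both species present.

N* ≈ 38.7, P* ≈ 111

From dP/dt = 0 with P > 0: 0.00744N* = 0.288, so N* = 38.7.
Substitute into dN/dt = 0: 0.856(1 - 38.7/57.8) = 0.00255P*.
The bracket is 0.33, giving P* = 0.283/0.00255 = 111.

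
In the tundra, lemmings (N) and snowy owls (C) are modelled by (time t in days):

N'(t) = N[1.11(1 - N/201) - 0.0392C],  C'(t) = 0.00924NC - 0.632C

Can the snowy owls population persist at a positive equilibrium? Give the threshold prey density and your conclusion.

The predator equation gives dC/dt > 0 only when N > 0.632/0.00924 = 68.4.
Without the predator, N → K = 201. Since 201 > 68.4, the predator can invade and persist.

Threshold N = 68.4; K > 68.4, so yes, the predator persists.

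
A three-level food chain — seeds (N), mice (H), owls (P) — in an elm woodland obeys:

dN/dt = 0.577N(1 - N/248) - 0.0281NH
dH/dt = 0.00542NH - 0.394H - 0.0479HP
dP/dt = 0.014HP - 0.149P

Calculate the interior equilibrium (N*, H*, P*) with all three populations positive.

From dP/dt = 0: 0.014H* = 0.149, so H* = 10.6.
From dN/dt = 0: 0.577(1 - N*/248) = 0.0281·10.6, giving N* = 248·(1 - 0.518) = 119.
From dH/dt = 0: 0.00542·119 - 0.394 = 0.0479P*, so P* = 0.253/0.0479 = 5.29.

N* ≈ 119, H* ≈ 10.6, P* ≈ 5.29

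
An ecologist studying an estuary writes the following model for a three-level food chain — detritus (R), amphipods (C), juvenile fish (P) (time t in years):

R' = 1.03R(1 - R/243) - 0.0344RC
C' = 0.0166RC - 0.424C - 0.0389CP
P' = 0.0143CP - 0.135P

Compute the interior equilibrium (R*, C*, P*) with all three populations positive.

R* ≈ 166, C* ≈ 9.44, P* ≈ 60.1

From dP/dt = 0: 0.0143C* = 0.135, so C* = 9.44.
From dR/dt = 0: 1.03(1 - R*/243) = 0.0344·9.44, giving R* = 243·(1 - 0.315) = 166.
From dC/dt = 0: 0.0166·166 - 0.424 = 0.0389P*, so P* = 2.34/0.0389 = 60.1.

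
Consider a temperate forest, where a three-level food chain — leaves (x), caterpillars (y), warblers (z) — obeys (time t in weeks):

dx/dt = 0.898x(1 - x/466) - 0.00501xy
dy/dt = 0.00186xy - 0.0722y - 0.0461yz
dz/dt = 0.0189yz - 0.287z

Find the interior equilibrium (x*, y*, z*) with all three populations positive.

From dz/dt = 0: 0.0189y* = 0.287, so y* = 15.2.
From dx/dt = 0: 0.898(1 - x*/466) = 0.00501·15.2, giving x* = 466·(1 - 0.0847) = 427.
From dy/dt = 0: 0.00186·427 - 0.0722 = 0.0461z*, so z* = 0.721/0.0461 = 15.6.

x* ≈ 427, y* ≈ 15.2, z* ≈ 15.6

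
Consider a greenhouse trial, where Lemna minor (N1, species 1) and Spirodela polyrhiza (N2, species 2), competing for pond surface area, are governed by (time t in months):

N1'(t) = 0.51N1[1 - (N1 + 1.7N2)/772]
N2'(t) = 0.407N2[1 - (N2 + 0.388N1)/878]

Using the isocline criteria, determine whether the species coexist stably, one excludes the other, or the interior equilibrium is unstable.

species 2 excludes species 1

Compare the nullcline intercepts: K1/α12 = 772/1.7 = 454 < K2 = 878; K2/α21 = 878/0.388 = 2260 > K1 = 772.
Since the inequalities point opposite ways, species 2 can invade but species 1 cannot.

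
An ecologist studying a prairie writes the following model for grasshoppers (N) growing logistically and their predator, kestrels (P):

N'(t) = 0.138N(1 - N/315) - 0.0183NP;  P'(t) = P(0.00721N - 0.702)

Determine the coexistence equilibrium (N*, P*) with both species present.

N* ≈ 97.4, P* ≈ 5.21

From dP/dt = 0 with P > 0: 0.00721N* = 0.702, so N* = 97.4.
Substitute into dN/dt = 0: 0.138(1 - 97.4/315) = 0.0183P*.
The bracket is 0.691, giving P* = 0.0953/0.0183 = 5.21.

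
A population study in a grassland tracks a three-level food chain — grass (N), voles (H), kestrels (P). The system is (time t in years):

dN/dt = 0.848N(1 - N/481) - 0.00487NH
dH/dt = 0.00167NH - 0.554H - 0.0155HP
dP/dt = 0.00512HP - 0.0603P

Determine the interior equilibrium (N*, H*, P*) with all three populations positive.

From dP/dt = 0: 0.00512H* = 0.0603, so H* = 11.8.
From dN/dt = 0: 0.848(1 - N*/481) = 0.00487·11.8, giving N* = 481·(1 - 0.0676) = 448.
From dH/dt = 0: 0.00167·448 - 0.554 = 0.0155P*, so P* = 0.195/0.0155 = 12.6.

N* ≈ 448, H* ≈ 11.8, P* ≈ 12.6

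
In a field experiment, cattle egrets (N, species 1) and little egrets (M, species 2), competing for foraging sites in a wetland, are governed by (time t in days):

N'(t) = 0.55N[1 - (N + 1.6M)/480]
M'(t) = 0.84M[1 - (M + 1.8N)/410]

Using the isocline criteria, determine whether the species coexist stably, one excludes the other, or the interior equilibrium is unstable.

unstable coexistence (outcome depends on initial conditions)

Compare the nullcline intercepts: K1/α12 = 480/1.6 = 300 < K2 = 410; K2/α21 = 410/1.8 = 228 < K1 = 480.
Since both are reversed, neither can invade when rare; the interior point is a saddle.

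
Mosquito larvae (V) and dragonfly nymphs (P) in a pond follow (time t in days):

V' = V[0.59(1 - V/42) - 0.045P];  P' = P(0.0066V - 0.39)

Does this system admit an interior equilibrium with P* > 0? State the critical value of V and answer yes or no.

The predator equation gives dP/dt > 0 only when V > 0.39/0.0066 = 59.1.
Without the predator, V → K = 42. Since 42 < 59.1, the predator cannot invade.

Threshold V = 59.1; K < 59.1, so no, the predator goes extinct.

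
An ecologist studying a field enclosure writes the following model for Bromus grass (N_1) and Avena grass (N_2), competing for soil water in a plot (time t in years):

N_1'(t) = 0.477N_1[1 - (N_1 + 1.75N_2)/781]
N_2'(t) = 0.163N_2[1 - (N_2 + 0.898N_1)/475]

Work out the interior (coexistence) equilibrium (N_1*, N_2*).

N_1* ≈ 87.9, N_2* ≈ 396

Setting both brackets to zero gives the nullclines N_1 + 1.75N_2 = 781 and 0.898N_1 + N_2 = 475.
Substituting N_2 = 475 - 0.898N_1 into the first: N_1(1 - 1.75·0.898) = 781 - 1.75·475.
So N_1* = -50.2/-0.572 = 87.9, and then N_2* = 475 - 0.898·87.9 = 396.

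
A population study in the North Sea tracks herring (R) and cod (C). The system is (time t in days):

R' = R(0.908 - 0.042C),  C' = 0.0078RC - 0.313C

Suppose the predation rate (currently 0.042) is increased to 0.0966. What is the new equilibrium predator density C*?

C* ≈ 9.4

At the interior fixed point, setting dR/dt = 0 with R > 0 fixes C* = (prey growth rate)/(RC coefficient) — independent of the other coefficients.
With the change, C* = 0.908/0.0966 = 9.4; it falls from 21.6.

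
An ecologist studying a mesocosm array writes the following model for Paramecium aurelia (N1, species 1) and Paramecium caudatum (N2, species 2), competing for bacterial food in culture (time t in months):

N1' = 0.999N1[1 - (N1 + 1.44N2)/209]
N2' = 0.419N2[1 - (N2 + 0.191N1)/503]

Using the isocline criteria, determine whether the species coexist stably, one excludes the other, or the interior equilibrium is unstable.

species 2 excludes species 1

Compare the nullcline intercepts: K1/α12 = 209/1.44 = 145 < K2 = 503; K2/α21 = 503/0.191 = 2630 > K1 = 209.
Since the inequalities point opposite ways, species 2 can invade but species 1 cannot.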